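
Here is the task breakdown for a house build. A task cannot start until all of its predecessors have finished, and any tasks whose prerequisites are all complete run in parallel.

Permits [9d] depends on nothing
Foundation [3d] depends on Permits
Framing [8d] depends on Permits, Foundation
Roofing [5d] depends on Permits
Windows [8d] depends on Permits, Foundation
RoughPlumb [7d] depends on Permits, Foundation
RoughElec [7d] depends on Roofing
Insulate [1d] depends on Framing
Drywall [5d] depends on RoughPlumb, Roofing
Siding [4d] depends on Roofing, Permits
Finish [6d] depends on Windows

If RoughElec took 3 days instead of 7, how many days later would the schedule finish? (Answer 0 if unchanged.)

0

Critical path before the change: Permits→Foundation→Windows→Finish = 9+3+8+6 = 26 giving 26 days.
RoughElec has 5 days of float (longest path through it is 21).
No other chain overtakes it, so the finish is 26 days.
Change in finish: 26 − 26 = +0 days.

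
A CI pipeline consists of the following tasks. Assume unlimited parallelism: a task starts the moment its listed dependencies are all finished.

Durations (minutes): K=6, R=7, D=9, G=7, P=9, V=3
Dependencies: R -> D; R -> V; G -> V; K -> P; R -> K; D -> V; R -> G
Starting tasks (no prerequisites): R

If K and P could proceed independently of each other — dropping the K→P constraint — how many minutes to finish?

Original critical path: R→K→P = 7+6+9 = 22 ⇒ 22 minutes.
Without K→P, P's earliest start moves from 13 to 0.
The longest chain is now R→D→V = 7+9+3 = 19, so the project takes 19 minutes.

19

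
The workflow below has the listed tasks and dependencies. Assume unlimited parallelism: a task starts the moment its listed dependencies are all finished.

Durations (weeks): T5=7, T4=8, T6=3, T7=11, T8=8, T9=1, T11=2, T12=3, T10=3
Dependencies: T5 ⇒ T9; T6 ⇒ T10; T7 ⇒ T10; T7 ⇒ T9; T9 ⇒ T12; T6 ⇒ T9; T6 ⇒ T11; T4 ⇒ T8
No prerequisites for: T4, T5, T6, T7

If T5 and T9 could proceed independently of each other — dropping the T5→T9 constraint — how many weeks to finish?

16

Original critical path: T4→T8 = 8+8 = 16 ⇒ 16 weeks.
Dropping T5→T9 doesn't change T9's earliest start (11); another predecessor still binds.
The longest chain is now T4→T8 = 8+8 = 16, so the job takes 16 weeks.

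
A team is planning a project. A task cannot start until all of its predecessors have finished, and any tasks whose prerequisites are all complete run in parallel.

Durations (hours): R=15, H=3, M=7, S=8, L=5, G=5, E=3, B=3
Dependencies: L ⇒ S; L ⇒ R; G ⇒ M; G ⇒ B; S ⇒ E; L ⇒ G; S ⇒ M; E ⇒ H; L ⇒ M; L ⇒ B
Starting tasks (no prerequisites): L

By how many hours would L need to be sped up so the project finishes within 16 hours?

Current finish: 20 hours; target: 16.
L is on every critical path, so each hour cut from L cuts the finish by one (this holds down to a finish of 16).
Need 20 − 16 = 4 hours off L → L becomes 1 hour, finish becomes 16.

4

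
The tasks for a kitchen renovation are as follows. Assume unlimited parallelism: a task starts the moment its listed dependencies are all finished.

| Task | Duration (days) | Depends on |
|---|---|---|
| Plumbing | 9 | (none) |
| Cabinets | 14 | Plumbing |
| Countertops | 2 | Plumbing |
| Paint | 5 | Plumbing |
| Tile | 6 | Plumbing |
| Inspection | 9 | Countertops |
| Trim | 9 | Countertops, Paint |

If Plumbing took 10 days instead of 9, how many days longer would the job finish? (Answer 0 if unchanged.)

1

Baseline: Plumbing→Cabinets = 9+14 = 23 → 23 days.
Since Plumbing is critical, the +1 change carries straight to that chain (now 24 days).
That remains the longest chain; total 24 days.
Change in finish: 24 − 23 = +1 days.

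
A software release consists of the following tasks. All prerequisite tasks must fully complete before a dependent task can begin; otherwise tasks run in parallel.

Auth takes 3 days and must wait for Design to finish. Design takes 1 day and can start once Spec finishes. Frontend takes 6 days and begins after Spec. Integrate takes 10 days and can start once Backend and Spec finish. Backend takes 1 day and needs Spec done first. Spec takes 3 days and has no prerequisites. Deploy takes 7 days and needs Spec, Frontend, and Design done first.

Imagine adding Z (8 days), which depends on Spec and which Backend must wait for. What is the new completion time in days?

Originally the job takes 16 days.
With Z inserted, Backend now waits for max(Spec, Z).
New critical path: Spec→Z→Backend→Integrate = 3+8+1+10 = 22 ⇒ 22 days.

22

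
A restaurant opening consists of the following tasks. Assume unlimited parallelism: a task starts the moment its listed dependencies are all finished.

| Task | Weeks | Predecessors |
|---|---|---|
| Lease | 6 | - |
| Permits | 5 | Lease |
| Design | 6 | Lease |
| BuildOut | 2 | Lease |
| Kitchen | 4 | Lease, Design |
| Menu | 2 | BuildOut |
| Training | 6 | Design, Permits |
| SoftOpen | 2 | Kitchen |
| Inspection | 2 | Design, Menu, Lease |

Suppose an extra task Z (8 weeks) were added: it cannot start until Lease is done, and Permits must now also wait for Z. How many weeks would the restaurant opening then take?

Originally the restaurant opening takes 18 weeks.
With Z inserted, Permits now waits for max(Lease, Z).
New critical path: Lease→Z→Permits→Training = 6+8+5+6 = 25 ⇒ 25 weeks.

25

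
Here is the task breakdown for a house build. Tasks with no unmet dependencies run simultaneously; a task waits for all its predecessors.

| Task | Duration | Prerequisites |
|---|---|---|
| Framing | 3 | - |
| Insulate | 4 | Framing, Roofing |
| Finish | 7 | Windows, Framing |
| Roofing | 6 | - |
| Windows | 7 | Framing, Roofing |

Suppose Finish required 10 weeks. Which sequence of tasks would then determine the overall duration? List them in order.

As given, the longest chain is Roofing→Windows→Finish = 6+7+7 = 20, so the finish is 20 weeks.
Since Finish is critical, the +3 change carries straight to that chain (now 23 weeks).
No other chain overtakes it, so the finish is 23 weeks.

Roofing, Windows, Finish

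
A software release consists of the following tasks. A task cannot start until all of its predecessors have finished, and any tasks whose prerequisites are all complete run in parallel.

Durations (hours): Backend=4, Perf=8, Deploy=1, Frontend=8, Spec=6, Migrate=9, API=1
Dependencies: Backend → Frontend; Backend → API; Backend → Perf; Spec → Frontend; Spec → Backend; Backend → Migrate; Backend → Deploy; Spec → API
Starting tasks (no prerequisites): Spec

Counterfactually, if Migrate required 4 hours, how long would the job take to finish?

Baseline: Spec→Backend→Migrate = 6+4+9 = 19 → 19 hours.
Since Migrate is critical, the -5 change carries straight to that chain (now 14 hours).
Now Spec→Backend→Frontend = 6+4+8 = 18 is longest, so the finish becomes 18 hours.

18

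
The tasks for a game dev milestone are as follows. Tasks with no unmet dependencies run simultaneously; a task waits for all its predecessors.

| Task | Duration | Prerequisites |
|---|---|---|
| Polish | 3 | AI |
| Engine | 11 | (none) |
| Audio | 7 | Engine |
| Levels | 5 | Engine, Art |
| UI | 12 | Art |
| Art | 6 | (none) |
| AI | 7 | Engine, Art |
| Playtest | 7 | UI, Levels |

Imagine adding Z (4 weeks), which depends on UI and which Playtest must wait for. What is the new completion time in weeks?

29

Originally the job takes 25 weeks.
With Z inserted, Playtest now waits for max(UI, Levels, Z).
New critical path: Art→UI→Z→Playtest = 6+12+4+7 = 29 ⇒ 29 weeks.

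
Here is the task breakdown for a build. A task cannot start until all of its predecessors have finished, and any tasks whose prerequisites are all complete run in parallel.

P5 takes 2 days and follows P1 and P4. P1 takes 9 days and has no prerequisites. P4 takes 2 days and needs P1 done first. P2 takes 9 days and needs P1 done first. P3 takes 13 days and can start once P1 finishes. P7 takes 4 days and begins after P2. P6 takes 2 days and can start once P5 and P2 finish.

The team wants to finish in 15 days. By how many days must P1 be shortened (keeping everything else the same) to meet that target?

7

Current finish: 22 days; target: 15.
P1 is on every critical path, so each day cut from P1 cuts the finish by one (this holds down to a finish of 14).
Need 22 − 15 = 7 days off P1 → P1 becomes 2 days, finish becomes 15.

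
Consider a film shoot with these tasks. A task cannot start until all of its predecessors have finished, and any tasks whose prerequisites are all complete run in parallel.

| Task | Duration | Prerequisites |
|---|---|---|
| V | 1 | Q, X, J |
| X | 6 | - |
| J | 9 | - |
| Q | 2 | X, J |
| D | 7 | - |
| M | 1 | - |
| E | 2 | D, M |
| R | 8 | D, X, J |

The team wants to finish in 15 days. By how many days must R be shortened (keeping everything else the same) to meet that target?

2

Current finish: 17 days; target: 15.
R is on every critical path, so each day cut from R cuts the finish by one (this holds down to a finish of 12).
Need 17 − 15 = 2 days off R → R becomes 6 days, finish becomes 15.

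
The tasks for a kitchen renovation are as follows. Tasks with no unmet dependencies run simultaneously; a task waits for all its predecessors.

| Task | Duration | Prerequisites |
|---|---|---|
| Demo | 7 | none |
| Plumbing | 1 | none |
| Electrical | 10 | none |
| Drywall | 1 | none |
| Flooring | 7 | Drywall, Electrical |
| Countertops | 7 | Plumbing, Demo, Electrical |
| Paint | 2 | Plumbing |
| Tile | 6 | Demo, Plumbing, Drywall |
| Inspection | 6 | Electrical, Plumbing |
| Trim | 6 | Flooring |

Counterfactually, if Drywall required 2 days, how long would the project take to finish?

23

Actual critical path: Electrical→Flooring→Trim = 10+7+6 = 23 ⇒ 23 days.
The longest path through Drywall is only 14 days, so Drywall has float 9.
No other chain overtakes it, so the finish is 23 days.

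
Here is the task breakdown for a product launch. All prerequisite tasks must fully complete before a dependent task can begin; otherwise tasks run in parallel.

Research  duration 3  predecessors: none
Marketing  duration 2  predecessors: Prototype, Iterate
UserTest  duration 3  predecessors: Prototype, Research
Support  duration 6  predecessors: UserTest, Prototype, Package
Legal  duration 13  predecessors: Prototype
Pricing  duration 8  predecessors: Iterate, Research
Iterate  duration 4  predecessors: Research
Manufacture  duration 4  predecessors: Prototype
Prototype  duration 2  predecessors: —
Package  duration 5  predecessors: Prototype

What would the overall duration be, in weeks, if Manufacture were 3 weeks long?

Baseline: Research→Iterate→Pricing = 3+4+8 = 15 → 15 weeks.
Manufacture has 9 weeks of float (longest path through it is 6).
That remains the longest chain; total 15 weeks.

15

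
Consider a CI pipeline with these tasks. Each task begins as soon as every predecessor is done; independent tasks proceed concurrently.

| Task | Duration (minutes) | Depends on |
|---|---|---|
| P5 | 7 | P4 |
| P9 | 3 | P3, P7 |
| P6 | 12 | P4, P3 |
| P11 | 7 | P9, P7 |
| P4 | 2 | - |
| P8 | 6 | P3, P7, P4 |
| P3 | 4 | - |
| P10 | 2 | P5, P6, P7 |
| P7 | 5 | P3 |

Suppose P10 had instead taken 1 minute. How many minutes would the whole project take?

19

Critical path before the change: P3→P7→P9→P11 = 4+5+3+7 = 19 giving 19 minutes.
The longest path through P10 is only 18 minutes, so P10 has float 1.
The critical path is still P3→P7→P9→P11; finish is now 19 minutes.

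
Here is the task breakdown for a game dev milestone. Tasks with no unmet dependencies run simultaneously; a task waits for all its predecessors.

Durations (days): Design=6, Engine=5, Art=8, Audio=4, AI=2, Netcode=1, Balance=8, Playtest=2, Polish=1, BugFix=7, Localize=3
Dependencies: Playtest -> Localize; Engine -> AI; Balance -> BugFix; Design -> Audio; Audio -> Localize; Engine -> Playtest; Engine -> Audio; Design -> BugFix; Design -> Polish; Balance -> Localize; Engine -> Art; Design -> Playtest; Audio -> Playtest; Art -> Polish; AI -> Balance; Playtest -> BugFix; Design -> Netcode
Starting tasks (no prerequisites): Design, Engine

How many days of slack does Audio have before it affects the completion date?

3

The longest chain is Engine→AI→Balance→BugFix = 5+2+8+7 = 22; overall finish 22 days.
Longest path through Audio: 19 days (earliest finish 10, latest finish 13).
Float = 22 − 19 = 3.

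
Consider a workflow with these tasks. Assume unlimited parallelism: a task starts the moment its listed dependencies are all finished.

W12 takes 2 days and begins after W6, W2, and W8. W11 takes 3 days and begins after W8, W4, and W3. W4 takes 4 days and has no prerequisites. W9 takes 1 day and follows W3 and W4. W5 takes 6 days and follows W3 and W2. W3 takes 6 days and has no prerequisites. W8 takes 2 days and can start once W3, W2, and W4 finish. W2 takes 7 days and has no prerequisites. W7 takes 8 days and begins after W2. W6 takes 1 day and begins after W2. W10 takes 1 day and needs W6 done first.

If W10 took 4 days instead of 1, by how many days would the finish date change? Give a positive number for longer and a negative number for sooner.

0

Baseline: W2→W7 = 7+8 = 15 → 15 days.
The longest path through W10 is only 9 days, so W10 has float 6.
No other chain overtakes it, so the finish is 15 days.
Change in finish: 15 − 15 = +0 days.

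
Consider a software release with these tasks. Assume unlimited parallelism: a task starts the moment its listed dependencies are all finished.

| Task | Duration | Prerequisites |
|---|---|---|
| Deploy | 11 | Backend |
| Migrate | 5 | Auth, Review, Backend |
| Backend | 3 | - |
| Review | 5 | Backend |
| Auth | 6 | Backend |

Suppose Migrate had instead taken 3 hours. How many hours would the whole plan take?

Actual critical path: Backend→Auth→Migrate = 3+6+5 = 14 ⇒ 14 hours.
Since Migrate is critical, the -2 change carries straight to that chain (now 12 hours).
New critical path: Backend→Deploy = 3+11 = 14 ⇒ 14 hours.

14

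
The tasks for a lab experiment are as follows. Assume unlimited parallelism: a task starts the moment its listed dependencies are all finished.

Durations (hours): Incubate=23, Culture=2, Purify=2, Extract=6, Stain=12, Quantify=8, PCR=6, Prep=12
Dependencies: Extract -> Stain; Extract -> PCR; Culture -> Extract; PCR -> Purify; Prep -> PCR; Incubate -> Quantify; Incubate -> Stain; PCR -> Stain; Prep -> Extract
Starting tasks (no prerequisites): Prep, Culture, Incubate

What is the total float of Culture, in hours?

Prep→Extract→PCR→Stain = 12+6+6+12 = 36 sets the makespan at 36 hours.
The longest chain containing Culture totals 26 hours.
Float = 36 − 26 = 10.

10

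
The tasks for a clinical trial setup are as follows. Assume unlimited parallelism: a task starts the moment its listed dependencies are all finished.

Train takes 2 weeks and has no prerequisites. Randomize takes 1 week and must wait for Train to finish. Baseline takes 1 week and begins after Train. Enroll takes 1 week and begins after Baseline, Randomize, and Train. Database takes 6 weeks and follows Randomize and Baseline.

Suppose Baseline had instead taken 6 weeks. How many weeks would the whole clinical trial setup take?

14

Baseline: Train→Baseline→Database = 2+1+6 = 9 → 9 weeks.
Baseline is on the critical path; changing it to 6 makes that path 14 weeks.
The critical path is still Train→Baseline→Database; finish is now 14 weeks.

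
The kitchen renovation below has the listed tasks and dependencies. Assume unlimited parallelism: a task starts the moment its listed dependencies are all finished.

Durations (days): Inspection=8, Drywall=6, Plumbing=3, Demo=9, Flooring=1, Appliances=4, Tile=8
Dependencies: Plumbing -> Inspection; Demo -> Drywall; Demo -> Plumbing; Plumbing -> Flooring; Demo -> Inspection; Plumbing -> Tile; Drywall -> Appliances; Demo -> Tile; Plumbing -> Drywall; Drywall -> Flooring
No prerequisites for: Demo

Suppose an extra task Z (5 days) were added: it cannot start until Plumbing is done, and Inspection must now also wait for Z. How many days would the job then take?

25

Originally the job takes 22 days.
With Z inserted, Inspection now waits for max(Plumbing, Demo, Z).
New critical path: Demo→Plumbing→Z→Inspection = 9+3+5+8 = 25 ⇒ 25 days.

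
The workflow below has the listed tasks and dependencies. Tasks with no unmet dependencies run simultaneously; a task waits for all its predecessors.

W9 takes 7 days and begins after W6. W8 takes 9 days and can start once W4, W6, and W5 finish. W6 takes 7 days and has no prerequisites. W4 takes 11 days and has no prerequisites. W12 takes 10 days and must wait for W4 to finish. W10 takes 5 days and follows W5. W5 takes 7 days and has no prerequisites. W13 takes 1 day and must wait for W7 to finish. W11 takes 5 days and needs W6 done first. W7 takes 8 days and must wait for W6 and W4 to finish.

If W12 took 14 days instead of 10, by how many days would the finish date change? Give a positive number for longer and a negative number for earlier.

4

As given, the longest chain is W4→W12 = 11+10 = 21, so the finish is 21 days.
W12 is on the critical path; changing it to 14 makes that path 25 days.
That remains the longest chain; total 25 days.
Change in finish: 25 − 21 = +4 days.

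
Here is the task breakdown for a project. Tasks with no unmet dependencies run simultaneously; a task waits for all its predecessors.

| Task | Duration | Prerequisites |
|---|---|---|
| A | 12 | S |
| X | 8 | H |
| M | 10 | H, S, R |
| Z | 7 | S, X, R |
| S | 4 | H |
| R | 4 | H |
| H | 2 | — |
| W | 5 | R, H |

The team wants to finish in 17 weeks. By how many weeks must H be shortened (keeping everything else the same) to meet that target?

1

Current finish: 18 weeks; target: 17.
H is on every critical path, so each week cut from H cuts the finish by one (this holds down to a finish of 17).
Need 18 − 17 = 1 week off H → H becomes 1 week, finish becomes 17.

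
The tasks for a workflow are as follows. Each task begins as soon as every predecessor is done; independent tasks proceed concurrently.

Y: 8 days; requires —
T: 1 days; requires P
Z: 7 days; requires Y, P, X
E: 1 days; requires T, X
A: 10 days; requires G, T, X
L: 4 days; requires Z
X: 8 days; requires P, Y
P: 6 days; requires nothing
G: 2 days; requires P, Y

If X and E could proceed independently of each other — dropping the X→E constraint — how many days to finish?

With the dependency in place, Y→X→Z→L = 8+8+7+4 = 27 sets the finish at 27 days.
Without X→E, E's earliest start moves from 16 to 7.
The longest chain is now Y→X→Z→L = 8+8+7+4 = 27, so the job takes 27 days.

27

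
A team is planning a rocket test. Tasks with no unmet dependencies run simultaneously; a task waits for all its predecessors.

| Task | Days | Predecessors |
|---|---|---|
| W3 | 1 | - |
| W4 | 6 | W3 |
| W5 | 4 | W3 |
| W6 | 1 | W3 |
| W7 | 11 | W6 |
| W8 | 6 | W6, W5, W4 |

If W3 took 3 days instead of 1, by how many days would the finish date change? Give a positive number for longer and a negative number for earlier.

As given, the longest chain is W3→W4→W8 = 1+6+6 = 13, so the finish is 13 days.
W3 is on the critical path; changing it to 3 makes that path 15 days.
That remains the longest chain; total 15 days.
Change in finish: 15 − 13 = +2 days.

2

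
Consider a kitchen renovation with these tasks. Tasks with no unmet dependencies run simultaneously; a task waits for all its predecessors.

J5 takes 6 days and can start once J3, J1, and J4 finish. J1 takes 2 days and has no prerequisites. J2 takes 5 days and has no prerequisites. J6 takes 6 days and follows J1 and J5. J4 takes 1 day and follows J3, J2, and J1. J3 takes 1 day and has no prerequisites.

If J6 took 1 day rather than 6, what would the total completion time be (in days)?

Baseline: J2→J4→J5→J6 = 5+1+6+6 = 18 → 18 days.
Since J6 is critical, the -5 change carries straight to that chain (now 13 days).
The critical path is still J2→J4→J5→J6; finish is now 13 days.

13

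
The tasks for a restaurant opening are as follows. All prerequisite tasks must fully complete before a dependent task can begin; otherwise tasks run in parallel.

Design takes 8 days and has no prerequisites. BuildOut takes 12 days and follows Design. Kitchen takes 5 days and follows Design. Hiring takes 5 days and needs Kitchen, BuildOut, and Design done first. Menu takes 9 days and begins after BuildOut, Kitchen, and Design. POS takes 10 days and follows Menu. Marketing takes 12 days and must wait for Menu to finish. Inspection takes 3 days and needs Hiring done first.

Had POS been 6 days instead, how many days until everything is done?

As given, the longest chain is Design→BuildOut→Menu→Marketing = 8+12+9+12 = 41, so the finish is 41 days.
POS has 2 days of float (longest path through it is 39).
The critical path is still Design→BuildOut→Menu→Marketing; finish is now 41 days.

41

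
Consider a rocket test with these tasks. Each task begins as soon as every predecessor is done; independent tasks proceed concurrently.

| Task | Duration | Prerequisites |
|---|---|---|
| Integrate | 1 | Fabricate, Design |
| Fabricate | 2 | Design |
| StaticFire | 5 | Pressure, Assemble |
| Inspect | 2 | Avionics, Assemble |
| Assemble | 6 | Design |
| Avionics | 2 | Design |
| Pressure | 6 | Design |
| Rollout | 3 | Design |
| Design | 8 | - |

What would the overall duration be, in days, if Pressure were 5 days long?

Critical path before the change: Design→Pressure→StaticFire = 8+6+5 = 19 giving 19 days.
Pressure lies on that path, so at 5 days the path becomes 18 days.
New critical path: Design→Assemble→StaticFire = 8+6+5 = 19 ⇒ 19 days.

19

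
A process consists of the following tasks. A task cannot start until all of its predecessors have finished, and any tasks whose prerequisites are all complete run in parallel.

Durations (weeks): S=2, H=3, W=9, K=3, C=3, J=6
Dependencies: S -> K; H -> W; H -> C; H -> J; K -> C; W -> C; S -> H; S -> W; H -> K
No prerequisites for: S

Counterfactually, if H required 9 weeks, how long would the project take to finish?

23

The binding path is S→H→W→C = 2+3+9+3 = 17; finish at 17 weeks.
H lies on that path, so at 9 weeks the path becomes 23 weeks.
The critical path is still S→H→W→C; finish is now 23 weeks.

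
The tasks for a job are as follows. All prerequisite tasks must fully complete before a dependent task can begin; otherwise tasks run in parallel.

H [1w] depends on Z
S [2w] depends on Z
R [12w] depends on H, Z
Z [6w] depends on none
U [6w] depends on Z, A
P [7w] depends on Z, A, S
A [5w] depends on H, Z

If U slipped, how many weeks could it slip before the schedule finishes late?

1

The longest chain is Z→H→A→P = 6+1+5+7 = 19; overall finish 19 weeks.
Longest path through U: 18 weeks (earliest finish 18, latest finish 19).
Slack of U = 13 − 12 = 1 week.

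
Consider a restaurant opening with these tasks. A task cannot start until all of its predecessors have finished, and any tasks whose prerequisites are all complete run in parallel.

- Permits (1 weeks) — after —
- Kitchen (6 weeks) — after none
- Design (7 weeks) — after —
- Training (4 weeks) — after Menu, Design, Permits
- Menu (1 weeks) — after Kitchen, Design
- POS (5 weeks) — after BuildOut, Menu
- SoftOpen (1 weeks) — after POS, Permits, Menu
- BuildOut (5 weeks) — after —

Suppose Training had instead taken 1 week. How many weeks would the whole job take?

As given, the longest chain is Design→Menu→POS→SoftOpen = 7+1+5+1 = 14, so the finish is 14 weeks.
Training has 2 weeks of float (longest path through it is 12).
The critical path is still Design→Menu→POS→SoftOpen; finish is now 14 weeks.

14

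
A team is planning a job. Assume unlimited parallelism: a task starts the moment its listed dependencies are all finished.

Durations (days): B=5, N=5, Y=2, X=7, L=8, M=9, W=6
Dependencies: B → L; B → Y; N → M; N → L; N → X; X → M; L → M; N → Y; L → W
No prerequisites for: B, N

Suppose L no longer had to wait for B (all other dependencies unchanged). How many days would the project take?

22

Original critical path: B→L→M = 5+8+9 = 22 ⇒ 22 days.
Dropping B→L doesn't change L's earliest start (5); another predecessor still binds.
New critical path: N→L→M = 5+8+9 = 22 ⇒ 22 days.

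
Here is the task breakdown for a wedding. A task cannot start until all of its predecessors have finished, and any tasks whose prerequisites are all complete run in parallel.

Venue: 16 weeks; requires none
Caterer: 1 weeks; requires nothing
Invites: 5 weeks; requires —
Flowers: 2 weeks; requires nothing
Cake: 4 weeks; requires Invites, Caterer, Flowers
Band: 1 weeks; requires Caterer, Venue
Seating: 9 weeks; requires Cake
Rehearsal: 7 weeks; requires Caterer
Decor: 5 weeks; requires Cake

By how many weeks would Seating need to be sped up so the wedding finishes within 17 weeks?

Current finish: 18 weeks; target: 17.
Seating is on every critical path, so each week cut from Seating cuts the finish by one (this holds down to a finish of 17).
Need 18 − 17 = 1 week off Seating → Seating becomes 8 weeks, finish becomes 17.

1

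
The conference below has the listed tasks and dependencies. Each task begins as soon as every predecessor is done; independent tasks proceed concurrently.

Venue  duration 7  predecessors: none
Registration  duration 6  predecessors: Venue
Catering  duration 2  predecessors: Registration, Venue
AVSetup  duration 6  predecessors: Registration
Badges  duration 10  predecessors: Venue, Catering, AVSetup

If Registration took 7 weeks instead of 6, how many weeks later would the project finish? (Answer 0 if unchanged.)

1

Critical path before the change: Venue→Registration→AVSetup→Badges = 7+6+6+10 = 29 giving 29 weeks.
Registration lies on that path, so at 7 weeks the path becomes 30 weeks.
That remains the longest chain; total 30 weeks.
Change in finish: 30 − 29 = +1 weeks.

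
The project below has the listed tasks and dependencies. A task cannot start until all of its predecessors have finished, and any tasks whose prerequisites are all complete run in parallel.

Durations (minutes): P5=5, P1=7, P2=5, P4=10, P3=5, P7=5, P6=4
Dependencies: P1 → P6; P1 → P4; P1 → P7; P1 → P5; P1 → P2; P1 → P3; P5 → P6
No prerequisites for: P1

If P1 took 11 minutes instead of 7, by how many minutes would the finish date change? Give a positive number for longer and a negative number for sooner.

As given, the longest chain is P1→P4 = 7+10 = 17, so the finish is 17 minutes.
P1 is on the critical path; changing it to 11 makes that path 21 minutes.
No other chain overtakes it, so the finish is 21 minutes.
Change in finish: 21 − 17 = +4 minutes.

4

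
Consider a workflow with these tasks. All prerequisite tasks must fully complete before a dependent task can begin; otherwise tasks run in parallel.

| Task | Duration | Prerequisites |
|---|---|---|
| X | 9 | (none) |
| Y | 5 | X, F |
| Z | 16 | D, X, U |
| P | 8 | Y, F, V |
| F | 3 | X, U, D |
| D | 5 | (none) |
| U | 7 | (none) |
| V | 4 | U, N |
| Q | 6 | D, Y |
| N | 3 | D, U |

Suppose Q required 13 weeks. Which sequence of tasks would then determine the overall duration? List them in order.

X, F, Y, Q

Baseline: X→F→Y→P = 9+3+5+8 = 25 → 25 weeks.
The longest path through Q is only 23 weeks, so Q has float 2.
Now X→F→Y→Q = 9+3+5+13 = 30 is longest, so the finish becomes 30 weeks.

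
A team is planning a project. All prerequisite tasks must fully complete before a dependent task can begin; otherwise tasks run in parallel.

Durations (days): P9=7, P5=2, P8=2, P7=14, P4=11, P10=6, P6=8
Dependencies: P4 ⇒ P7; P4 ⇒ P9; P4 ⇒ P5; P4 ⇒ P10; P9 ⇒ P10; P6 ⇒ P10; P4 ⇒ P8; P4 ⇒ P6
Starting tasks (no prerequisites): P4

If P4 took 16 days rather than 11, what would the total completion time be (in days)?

30

As given, the longest chain is P4→P6→P10 = 11+8+6 = 25, so the finish is 25 days.
P4 is on the critical path; changing it to 16 makes that path 30 days.
That remains the longest chain; total 30 days.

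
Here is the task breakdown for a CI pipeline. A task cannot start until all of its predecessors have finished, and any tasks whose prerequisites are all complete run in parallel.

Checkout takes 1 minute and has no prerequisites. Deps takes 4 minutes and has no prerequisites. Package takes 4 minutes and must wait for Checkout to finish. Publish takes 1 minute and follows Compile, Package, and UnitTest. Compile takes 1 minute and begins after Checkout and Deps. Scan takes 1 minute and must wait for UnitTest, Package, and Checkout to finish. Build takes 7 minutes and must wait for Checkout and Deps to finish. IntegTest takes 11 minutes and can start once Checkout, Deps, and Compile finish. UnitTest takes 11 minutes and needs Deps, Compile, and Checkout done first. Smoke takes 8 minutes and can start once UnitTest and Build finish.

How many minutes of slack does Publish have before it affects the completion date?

Critical path: Deps→Compile→UnitTest→Smoke = 4+1+11+8 = 24, so the finish is 24 minutes.
Longest path through Publish: 17 minutes (earliest finish 17, latest finish 24).
Float = 24 − 17 = 7.

7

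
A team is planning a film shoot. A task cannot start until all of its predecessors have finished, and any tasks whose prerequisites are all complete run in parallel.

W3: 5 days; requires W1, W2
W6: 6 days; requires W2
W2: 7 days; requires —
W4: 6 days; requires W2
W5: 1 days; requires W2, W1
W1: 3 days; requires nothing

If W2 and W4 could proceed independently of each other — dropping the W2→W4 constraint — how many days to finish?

13

Before: longest chain W2→W4 = 7+6 = 13, finish 13.
Without W2→W4, W4's earliest start moves from 7 to 0.
The longest chain is now W2→W6 = 7+6 = 13, so the schedule takes 13 days.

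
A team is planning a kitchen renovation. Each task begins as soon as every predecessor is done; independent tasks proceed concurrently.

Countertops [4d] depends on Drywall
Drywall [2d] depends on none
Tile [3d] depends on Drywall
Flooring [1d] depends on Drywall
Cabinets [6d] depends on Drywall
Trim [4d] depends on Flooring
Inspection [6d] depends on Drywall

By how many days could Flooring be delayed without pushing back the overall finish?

1

The longest chain is Drywall→Cabinets = 2+6 = 8; overall finish 8 days.
The longest chain containing Flooring totals 7 days.
Slack of Flooring = 3 − 2 = 1 day.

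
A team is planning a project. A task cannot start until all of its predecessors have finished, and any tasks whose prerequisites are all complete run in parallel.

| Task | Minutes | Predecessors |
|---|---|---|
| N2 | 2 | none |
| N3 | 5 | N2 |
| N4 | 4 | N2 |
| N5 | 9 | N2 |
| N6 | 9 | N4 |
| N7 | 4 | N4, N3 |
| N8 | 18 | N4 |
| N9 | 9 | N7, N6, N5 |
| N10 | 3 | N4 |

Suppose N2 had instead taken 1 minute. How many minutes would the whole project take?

23

Baseline: N2→N4→N6→N9 = 2+4+9+9 = 24 → 24 minutes.
N2 is on the critical path; changing it to 1 makes that path 23 minutes.
No other chain overtakes it, so the finish is 23 minutes.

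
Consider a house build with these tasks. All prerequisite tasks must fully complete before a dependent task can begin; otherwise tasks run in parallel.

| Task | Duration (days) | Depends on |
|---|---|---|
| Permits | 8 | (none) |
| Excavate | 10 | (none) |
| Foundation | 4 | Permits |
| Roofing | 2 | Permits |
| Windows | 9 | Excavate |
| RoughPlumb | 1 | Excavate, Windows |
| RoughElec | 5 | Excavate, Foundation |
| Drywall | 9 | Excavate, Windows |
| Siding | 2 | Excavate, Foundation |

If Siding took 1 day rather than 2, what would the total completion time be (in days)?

28

Baseline: Excavate→Windows→Drywall = 10+9+9 = 28 → 28 days.
Siding has 14 days of float (longest path through it is 14).
No other chain overtakes it, so the finish is 28 days.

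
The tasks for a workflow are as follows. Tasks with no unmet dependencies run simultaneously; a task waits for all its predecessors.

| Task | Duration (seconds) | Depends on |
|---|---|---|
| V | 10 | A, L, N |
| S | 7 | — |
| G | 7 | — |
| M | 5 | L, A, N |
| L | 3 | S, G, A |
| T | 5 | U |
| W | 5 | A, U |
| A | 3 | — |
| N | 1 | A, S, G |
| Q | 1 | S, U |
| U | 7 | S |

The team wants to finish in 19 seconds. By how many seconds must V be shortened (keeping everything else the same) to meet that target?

Current finish: 20 seconds; target: 19.
V is on every critical path, so each second cut from V cuts the finish by one (this holds down to a finish of 19).
Need 20 − 19 = 1 second off V → V becomes 9 seconds, finish becomes 19.

1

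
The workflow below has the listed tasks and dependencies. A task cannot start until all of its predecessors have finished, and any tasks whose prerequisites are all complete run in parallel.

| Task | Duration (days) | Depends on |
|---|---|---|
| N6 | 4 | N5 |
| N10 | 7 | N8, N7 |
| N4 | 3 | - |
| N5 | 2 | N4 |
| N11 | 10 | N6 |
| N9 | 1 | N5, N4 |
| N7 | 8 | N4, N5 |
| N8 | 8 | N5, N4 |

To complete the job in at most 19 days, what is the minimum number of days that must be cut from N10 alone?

Current finish: 20 days; target: 19.
N10 is on every critical path, so each day cut from N10 cuts the finish by one (this holds down to a finish of 19).
Need 20 − 19 = 1 day off N10 → N10 becomes 6 days, finish becomes 19.

1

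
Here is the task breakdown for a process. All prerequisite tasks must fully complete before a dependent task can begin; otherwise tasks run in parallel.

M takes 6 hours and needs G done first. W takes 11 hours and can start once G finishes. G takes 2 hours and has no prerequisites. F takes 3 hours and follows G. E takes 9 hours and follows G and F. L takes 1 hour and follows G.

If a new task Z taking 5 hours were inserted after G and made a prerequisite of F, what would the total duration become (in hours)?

Originally the job takes 14 hours.
With Z inserted, F now waits for max(G, Z).
New critical path: G→Z→F→E = 2+5+3+9 = 19 ⇒ 19 hours.

19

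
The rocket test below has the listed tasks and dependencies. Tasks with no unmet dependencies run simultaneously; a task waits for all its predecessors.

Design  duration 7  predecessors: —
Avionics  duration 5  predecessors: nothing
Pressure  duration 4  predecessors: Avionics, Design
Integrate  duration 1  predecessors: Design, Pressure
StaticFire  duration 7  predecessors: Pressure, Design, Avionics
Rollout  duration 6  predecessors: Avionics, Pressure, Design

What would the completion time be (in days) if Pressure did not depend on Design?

16

Original critical path: Design→Pressure→StaticFire = 7+4+7 = 18 ⇒ 18 days.
Without Design→Pressure, Pressure's earliest start moves from 7 to 5.
New critical path: Avionics→Pressure→StaticFire = 5+4+7 = 16 ⇒ 16 days.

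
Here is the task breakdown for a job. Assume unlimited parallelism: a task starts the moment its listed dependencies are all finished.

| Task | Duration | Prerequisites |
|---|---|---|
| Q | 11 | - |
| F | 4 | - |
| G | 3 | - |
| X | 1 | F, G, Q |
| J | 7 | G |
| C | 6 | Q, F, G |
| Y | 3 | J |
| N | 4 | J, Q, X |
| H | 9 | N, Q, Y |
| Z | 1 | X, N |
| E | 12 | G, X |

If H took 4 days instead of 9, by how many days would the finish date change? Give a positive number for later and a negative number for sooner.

-1

Baseline: Q→X→N→H = 11+1+4+9 = 25 → 25 days.
H lies on that path, so at 4 days the path becomes 20 days.
Now Q→X→E = 11+1+12 = 24 is longest, so the finish becomes 24 days.
Change in finish: 24 − 25 = -1 days.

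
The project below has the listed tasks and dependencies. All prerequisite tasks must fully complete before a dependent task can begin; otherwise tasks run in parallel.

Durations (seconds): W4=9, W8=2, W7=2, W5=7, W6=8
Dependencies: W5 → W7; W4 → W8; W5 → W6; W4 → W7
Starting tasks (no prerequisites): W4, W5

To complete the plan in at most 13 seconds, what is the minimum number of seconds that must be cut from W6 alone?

2

Current finish: 15 seconds; target: 13.
W6 is on every critical path, so each second cut from W6 cuts the finish by one (this holds down to a finish of 11).
Need 15 − 13 = 2 seconds off W6 → W6 becomes 6 seconds, finish becomes 13.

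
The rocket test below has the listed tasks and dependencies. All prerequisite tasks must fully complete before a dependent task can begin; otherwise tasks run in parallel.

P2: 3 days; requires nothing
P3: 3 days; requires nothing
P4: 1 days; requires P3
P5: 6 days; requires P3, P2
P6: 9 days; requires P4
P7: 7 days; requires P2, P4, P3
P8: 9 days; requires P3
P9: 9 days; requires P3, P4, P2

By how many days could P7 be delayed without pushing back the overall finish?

2

The longest chain is P3→P4→P6 = 3+1+9 = 13; overall finish 13 days.
The longest chain containing P7 totals 11 days.
Float = 13 − 11 = 2.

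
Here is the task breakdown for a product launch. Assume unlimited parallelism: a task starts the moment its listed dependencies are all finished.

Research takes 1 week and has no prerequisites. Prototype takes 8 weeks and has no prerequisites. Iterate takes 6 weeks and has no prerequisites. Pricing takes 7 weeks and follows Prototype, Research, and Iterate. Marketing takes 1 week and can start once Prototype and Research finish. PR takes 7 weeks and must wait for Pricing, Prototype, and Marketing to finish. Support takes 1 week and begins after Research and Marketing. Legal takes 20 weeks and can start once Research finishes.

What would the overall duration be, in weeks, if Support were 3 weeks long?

Actual critical path: Prototype→Pricing→PR = 8+7+7 = 22 ⇒ 22 weeks.
Support has 12 weeks of float (longest path through it is 10).
No other chain overtakes it, so the finish is 22 weeks.

22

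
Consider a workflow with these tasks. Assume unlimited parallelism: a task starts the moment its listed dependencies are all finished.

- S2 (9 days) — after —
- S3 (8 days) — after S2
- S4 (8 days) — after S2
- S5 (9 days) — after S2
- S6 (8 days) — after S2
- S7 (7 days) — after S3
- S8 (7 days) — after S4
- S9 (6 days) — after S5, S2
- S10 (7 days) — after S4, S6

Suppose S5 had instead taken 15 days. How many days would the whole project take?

As given, the longest chain is S2→S5→S9 = 9+9+6 = 24, so the finish is 24 days.
Since S5 is critical, the +6 change carries straight to that chain (now 30 days).
The critical path is still S2→S5→S9; finish is now 30 days.

30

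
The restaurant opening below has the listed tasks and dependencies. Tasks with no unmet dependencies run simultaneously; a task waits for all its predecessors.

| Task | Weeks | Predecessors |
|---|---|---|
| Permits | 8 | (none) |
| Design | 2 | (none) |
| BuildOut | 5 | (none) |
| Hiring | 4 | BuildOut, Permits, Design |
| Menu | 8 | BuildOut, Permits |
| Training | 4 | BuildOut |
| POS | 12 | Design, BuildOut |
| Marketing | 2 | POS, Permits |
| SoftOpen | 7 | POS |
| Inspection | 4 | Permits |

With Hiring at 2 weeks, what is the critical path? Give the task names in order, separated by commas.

Baseline: BuildOut→POS→SoftOpen = 5+12+7 = 24 → 24 weeks.
The longest path through Hiring is only 12 weeks, so Hiring has float 12.
That remains the longest chain; total 24 weeks.

BuildOut, POS, SoftOpen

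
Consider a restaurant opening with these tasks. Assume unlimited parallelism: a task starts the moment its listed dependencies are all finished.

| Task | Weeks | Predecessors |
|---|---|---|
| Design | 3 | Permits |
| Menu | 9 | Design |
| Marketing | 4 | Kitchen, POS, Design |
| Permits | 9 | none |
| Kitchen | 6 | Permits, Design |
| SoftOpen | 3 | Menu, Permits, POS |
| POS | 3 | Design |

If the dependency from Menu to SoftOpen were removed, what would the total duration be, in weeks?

22

Before: longest chain Permits→Design→Menu→SoftOpen = 9+3+9+3 = 24, finish 24.
Without Menu→SoftOpen, SoftOpen's earliest start moves from 21 to 15.
After: Permits→Design→Kitchen→Marketing = 9+3+6+4 = 22 → 22 weeks.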